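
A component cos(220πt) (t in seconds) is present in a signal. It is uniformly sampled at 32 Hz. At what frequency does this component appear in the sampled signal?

14 Hz

ω = 220π rad/s → f = ω/(2π) = 110 Hz.
110 Hz mod fs = 14 Hz.
14 Hz ≤ fs/2 = 16 Hz, appears at 14 Hz.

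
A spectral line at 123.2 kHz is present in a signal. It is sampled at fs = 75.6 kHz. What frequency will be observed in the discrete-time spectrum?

28 kHz

123.2 kHz mod fs = 47.6 kHz.
47.6 kHz > fs/2 = 37.8 kHz, folds to fs − 47.6 kHz = 28 kHz.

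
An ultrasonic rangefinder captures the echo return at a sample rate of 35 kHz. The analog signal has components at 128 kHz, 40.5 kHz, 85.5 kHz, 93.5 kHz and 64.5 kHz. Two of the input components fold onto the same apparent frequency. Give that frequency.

fs/2 = 17.5 kHz.
128 kHz mod fs = 23 kHz.
23 kHz > fs/2 = 17.5 kHz, folds to fs − 23 kHz = 12 kHz.
40.5 kHz mod fs = 5.5 kHz.
5.5 kHz ≤ fs/2 = 17.5 kHz, appears at 5.5 kHz.
85.5 kHz mod fs = 15.5 kHz.
15.5 kHz ≤ fs/2 = 17.5 kHz, appears at 15.5 kHz.
93.5 kHz mod fs = 23.5 kHz.
23.5 kHz > fs/2 = 17.5 kHz, folds to fs − 23.5 kHz = 11.5 kHz.
64.5 kHz mod fs = 29.5 kHz.
29.5 kHz > fs/2 = 17.5 kHz, folds to fs − 29.5 kHz = 5.5 kHz.
40.5 kHz and 64.5 kHz both map to 5.5 kHz.

5.5 kHz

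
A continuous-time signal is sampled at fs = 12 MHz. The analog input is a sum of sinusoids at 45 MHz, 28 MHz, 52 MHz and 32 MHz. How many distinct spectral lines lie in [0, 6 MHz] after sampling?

2

fs/2 = 6 MHz.
45 MHz mod fs = 9 MHz.
9 MHz > fs/2 = 6 MHz, folds to fs − 9 MHz = 3 MHz.
28 MHz mod fs = 4 MHz.
4 MHz ≤ fs/2 = 6 MHz, appears at 4 MHz.
52 MHz mod fs = 4 MHz.
4 MHz ≤ fs/2 = 6 MHz, appears at 4 MHz.
32 MHz mod fs = 8 MHz.
8 MHz > fs/2 = 6 MHz, folds to fs − 8 MHz = 4 MHz.
Distinct values: {3 MHz, 4 MHz} → 2.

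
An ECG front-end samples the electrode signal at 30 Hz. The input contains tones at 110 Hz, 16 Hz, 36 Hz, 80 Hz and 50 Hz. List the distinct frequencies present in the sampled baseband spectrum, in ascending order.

6 Hz, 10 Hz, 14 Hz

fs/2 = 15 Hz.
110 Hz mod fs = 20 Hz.
20 Hz > fs/2 = 15 Hz, folds to fs − 20 Hz = 10 Hz.
16 Hz > fs/2 = 15 Hz, folds to fs − 16 Hz = 14 Hz.
36 Hz mod fs = 6 Hz.
6 Hz ≤ fs/2 = 15 Hz, appears at 6 Hz.
80 Hz mod fs = 20 Hz.
20 Hz > fs/2 = 15 Hz, folds to fs − 20 Hz = 10 Hz.
50 Hz mod fs = 20 Hz.
20 Hz > fs/2 = 15 Hz, folds to fs − 20 Hz = 10 Hz.
Distinct values: {6 Hz, 10 Hz, 14 Hz}.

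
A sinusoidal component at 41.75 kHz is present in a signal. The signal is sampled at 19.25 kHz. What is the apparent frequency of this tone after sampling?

3.25 kHz

41.75 kHz mod fs = 3.25 kHz.
3.25 kHz ≤ fs/2 = 9.625 kHz, appears at 3.25 kHz.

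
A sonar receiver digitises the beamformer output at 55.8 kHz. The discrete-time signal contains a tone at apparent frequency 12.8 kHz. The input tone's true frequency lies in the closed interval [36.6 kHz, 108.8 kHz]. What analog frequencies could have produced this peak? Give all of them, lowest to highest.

Frequencies that alias to 12.8 kHz are k·fs ± 12.8 kHz for integer k ≥ 0.
k=0: 12.8 kHz.
k=1: 43 kHz, 68.6 kHz.
k=2: 98.8 kHz, 124.4 kHz.
k=3: 154.6 kHz, 180.2 kHz.
Within [36.6 kHz, 108.8 kHz]: 43 kHz, 68.6 kHz, 98.8 kHz.

43 kHz, 68.6 kHz, 98.8 kHz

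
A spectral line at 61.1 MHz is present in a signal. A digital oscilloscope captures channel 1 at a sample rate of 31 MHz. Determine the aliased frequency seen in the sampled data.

61.1 MHz mod fs = 30.1 MHz.
30.1 MHz > fs/2 = 15.5 MHz, folds to fs − 30.1 MHz = 0.9 MHz.

0.9 MHz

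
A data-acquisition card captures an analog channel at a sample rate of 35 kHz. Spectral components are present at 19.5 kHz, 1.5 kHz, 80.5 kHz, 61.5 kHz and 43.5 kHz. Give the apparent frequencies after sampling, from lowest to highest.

fs/2 = 17.5 kHz.
19.5 kHz > fs/2 = 17.5 kHz, folds to fs − 19.5 kHz = 15.5 kHz.
1.5 kHz ≤ fs/2 = 17.5 kHz, passes unchanged.
80.5 kHz mod fs = 10.5 kHz.
10.5 kHz ≤ fs/2 = 17.5 kHz, appears at 10.5 kHz.
61.5 kHz mod fs = 26.5 kHz.
26.5 kHz > fs/2 = 17.5 kHz, folds to fs − 26.5 kHz = 8.5 kHz.
43.5 kHz mod fs = 8.5 kHz.
8.5 kHz ≤ fs/2 = 17.5 kHz, appears at 8.5 kHz.
Distinct values: {1.5 kHz, 8.5 kHz, 10.5 kHz, 15.5 kHz}.

1.5 kHz, 8.5 kHz, 10.5 kHz, 15.5 kHz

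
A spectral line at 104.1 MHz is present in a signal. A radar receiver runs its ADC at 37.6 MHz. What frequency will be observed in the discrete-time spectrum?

104.1 MHz mod fs = 28.9 MHz.
28.9 MHz > fs/2 = 18.8 MHz, folds to fs − 28.9 MHz = 8.7 MHz.

8.7 MHz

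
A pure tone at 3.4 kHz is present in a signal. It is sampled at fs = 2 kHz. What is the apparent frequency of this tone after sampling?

3.4 kHz mod fs = 1.4 kHz.
1.4 kHz > fs/2 = 1 kHz, folds to fs − 1.4 kHz = 0.6 kHz.

0.6 kHz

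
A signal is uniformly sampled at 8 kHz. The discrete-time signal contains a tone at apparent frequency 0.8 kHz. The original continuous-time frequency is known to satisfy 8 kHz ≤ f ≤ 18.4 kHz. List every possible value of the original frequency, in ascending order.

Frequencies that alias to 0.8 kHz are k·fs ± 0.8 kHz for integer k ≥ 0.
k=0: 0.8 kHz.
k=1: 7.2 kHz, 8.8 kHz.
k=2: 15.2 kHz, 16.8 kHz.
k=3: 23.2 kHz, 24.8 kHz.
Within [8 kHz, 18.4 kHz]: 8.8 kHz, 15.2 kHz, 16.8 kHz.

8.8 kHz, 15.2 kHz, 16.8 kHz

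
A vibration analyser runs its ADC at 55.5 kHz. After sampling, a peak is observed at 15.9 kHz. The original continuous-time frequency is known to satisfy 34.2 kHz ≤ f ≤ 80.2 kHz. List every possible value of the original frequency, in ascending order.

39.6 kHz, 71.4 kHz

Frequencies that alias to 15.9 kHz are k·fs ± 15.9 kHz for integer k ≥ 0.
k=0: 15.9 kHz.
k=1: 39.6 kHz, 71.4 kHz.
k=2: 95.1 kHz, 126.9 kHz.
Within [34.2 kHz, 80.2 kHz]: 39.6 kHz, 71.4 kHz.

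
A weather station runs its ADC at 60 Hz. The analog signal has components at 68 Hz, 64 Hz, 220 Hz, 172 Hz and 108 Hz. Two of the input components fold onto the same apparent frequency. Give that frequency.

8 Hz

fs/2 = 30 Hz.
68 Hz mod fs = 8 Hz.
8 Hz ≤ fs/2 = 30 Hz, appears at 8 Hz.
64 Hz mod fs = 4 Hz.
4 Hz ≤ fs/2 = 30 Hz, appears at 4 Hz.
220 Hz mod fs = 40 Hz.
40 Hz > fs/2 = 30 Hz, folds to fs − 40 Hz = 20 Hz.
172 Hz mod fs = 52 Hz.
52 Hz > fs/2 = 30 Hz, folds to fs − 52 Hz = 8 Hz.
108 Hz mod fs = 48 Hz.
48 Hz > fs/2 = 30 Hz, folds to fs − 48 Hz = 12 Hz.
68 Hz and 172 Hz both map to 8 Hz.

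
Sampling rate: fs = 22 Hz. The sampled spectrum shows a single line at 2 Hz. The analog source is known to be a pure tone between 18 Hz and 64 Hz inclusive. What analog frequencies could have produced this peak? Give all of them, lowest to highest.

Frequencies that alias to 2 Hz are k·fs ± 2 Hz for integer k ≥ 0.
k=0: 2 Hz.
k=1: 20 Hz, 24 Hz.
k=2: 42 Hz, 46 Hz.
k=3: 64 Hz, 68 Hz.
k=4: 86 Hz, 90 Hz.
Within [18 Hz, 64 Hz]: 20 Hz, 24 Hz, 42 Hz, 46 Hz, 64 Hz.

20 Hz, 24 Hz, 42 Hz, 46 Hz, 64 Hz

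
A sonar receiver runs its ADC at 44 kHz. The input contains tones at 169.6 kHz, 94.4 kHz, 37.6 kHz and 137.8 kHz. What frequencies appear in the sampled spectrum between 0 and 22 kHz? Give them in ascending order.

5.8 kHz, 6.4 kHz

fs/2 = 22 kHz.
169.6 kHz mod fs = 37.6 kHz.
37.6 kHz > fs/2 = 22 kHz, folds to fs − 37.6 kHz = 6.4 kHz.
94.4 kHz mod fs = 6.4 kHz.
6.4 kHz ≤ fs/2 = 22 kHz, appears at 6.4 kHz.
37.6 kHz > fs/2 = 22 kHz, folds to fs − 37.6 kHz = 6.4 kHz.
137.8 kHz mod fs = 5.8 kHz.
5.8 kHz ≤ fs/2 = 22 kHz, appears at 5.8 kHz.
Distinct values: {5.8 kHz, 6.4 kHz}.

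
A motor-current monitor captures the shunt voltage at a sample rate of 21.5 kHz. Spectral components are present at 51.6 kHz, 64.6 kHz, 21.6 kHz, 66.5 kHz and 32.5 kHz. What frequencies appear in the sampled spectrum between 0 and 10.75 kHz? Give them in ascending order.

0.1 kHz, 2 kHz, 8.6 kHz, 10.5 kHz

fs/2 = 10.75 kHz.
51.6 kHz mod fs = 8.6 kHz.
8.6 kHz ≤ fs/2 = 10.75 kHz, appears at 8.6 kHz.
64.6 kHz mod fs = 0.1 kHz.
0.1 kHz ≤ fs/2 = 10.75 kHz, appears at 0.1 kHz.
21.6 kHz mod fs = 0.1 kHz.
0.1 kHz ≤ fs/2 = 10.75 kHz, appears at 0.1 kHz.
66.5 kHz mod fs = 2 kHz.
2 kHz ≤ fs/2 = 10.75 kHz, appears at 2 kHz.
32.5 kHz mod fs = 11 kHz.
11 kHz > fs/2 = 10.75 kHz, folds to fs − 11 kHz = 10.5 kHz.
Distinct values: {0.1 kHz, 2 kHz, 8.6 kHz, 10.5 kHz}.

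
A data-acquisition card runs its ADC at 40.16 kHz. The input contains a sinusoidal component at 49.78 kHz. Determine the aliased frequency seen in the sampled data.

49.78 kHz mod fs = 9.62 kHz.
9.62 kHz ≤ fs/2 = 20.08 kHz, appears at 9.62 kHz.

9.62 kHz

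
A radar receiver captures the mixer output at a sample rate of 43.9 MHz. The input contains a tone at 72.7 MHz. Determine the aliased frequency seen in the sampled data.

15.1 MHz

72.7 MHz mod fs = 28.8 MHz.
28.8 MHz > fs/2 = 21.95 MHz, folds to fs − 28.8 MHz = 15.1 MHz.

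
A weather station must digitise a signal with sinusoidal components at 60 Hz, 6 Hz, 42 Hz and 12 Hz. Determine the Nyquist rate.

120 Hz

Highest-frequency component: 60 Hz.
Nyquist rate = 2 × 60 Hz = 120 Hz.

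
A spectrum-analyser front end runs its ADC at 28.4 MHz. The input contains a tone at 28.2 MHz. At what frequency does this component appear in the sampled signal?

0.2 MHz

28.2 MHz > fs/2 = 14.2 MHz, folds to fs − 28.2 MHz = 0.2 MHz.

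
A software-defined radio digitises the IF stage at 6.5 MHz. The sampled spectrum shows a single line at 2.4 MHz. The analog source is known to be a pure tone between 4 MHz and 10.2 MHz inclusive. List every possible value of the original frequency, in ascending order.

Frequencies that alias to 2.4 MHz are k·fs ± 2.4 MHz for integer k ≥ 0.
k=0: 2.4 MHz.
k=1: 4.1 MHz, 8.9 MHz.
k=2: 10.6 MHz, 15.4 MHz.
Within [4 MHz, 10.2 MHz]: 4.1 MHz, 8.9 MHz.

4.1 MHz, 8.9 MHz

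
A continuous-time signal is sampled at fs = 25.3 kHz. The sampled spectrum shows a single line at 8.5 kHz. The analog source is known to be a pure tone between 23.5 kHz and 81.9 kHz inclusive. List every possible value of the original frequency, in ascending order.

Frequencies that alias to 8.5 kHz are k·fs ± 8.5 kHz for integer k ≥ 0.
k=0: 8.5 kHz.
k=1: 16.8 kHz, 33.8 kHz.
k=2: 42.1 kHz, 59.1 kHz.
k=3: 67.4 kHz, 84.4 kHz.
k=4: 92.7 kHz, 109.7 kHz.
Within [23.5 kHz, 81.9 kHz]: 33.8 kHz, 42.1 kHz, 59.1 kHz, 67.4 kHz.

33.8 kHz, 42.1 kHz, 59.1 kHz, 67.4 kHz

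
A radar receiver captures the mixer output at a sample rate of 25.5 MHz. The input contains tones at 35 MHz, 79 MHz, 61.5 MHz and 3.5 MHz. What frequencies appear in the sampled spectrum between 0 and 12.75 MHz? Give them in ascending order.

fs/2 = 12.75 MHz.
35 MHz mod fs = 9.5 MHz.
9.5 MHz ≤ fs/2 = 12.75 MHz, appears at 9.5 MHz.
79 MHz mod fs = 2.5 MHz.
2.5 MHz ≤ fs/2 = 12.75 MHz, appears at 2.5 MHz.
61.5 MHz mod fs = 10.5 MHz.
10.5 MHz ≤ fs/2 = 12.75 MHz, appears at 10.5 MHz.
3.5 MHz ≤ fs/2 = 12.75 MHz, passes unchanged.
Distinct values: {2.5 MHz, 3.5 MHz, 9.5 MHz, 10.5 MHz}.

2.5 MHz, 3.5 MHz, 9.5 MHz, 10.5 MHz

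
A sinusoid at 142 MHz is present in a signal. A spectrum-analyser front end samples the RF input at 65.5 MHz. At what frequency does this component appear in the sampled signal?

11 MHz

142 MHz mod fs = 11 MHz.
11 MHz ≤ fs/2 = 32.75 MHz, appears at 11 MHz.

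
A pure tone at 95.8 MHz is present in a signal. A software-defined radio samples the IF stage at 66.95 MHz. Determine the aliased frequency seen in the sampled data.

28.85 MHz

95.8 MHz mod fs = 28.85 MHz.
28.85 MHz ≤ fs/2 = 33.475 MHz, appears at 28.85 MHz.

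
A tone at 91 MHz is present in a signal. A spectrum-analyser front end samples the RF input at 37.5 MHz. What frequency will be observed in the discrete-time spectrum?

91 MHz mod fs = 16 MHz.
16 MHz ≤ fs/2 = 18.75 MHz, appears at 16 MHz.

16 MHz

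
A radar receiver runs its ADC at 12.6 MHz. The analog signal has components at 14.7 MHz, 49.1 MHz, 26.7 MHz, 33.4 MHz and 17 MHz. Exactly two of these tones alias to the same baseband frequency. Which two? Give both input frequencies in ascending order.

17 MHz, 33.4 MHz

fs/2 = 6.3 MHz.
14.7 MHz mod fs = 2.1 MHz.
2.1 MHz ≤ fs/2 = 6.3 MHz, appears at 2.1 MHz.
49.1 MHz mod fs = 11.3 MHz.
11.3 MHz > fs/2 = 6.3 MHz, folds to fs − 11.3 MHz = 1.3 MHz.
26.7 MHz mod fs = 1.5 MHz.
1.5 MHz ≤ fs/2 = 6.3 MHz, appears at 1.5 MHz.
33.4 MHz mod fs = 8.2 MHz.
8.2 MHz > fs/2 = 6.3 MHz, folds to fs − 8.2 MHz = 4.4 MHz.
17 MHz mod fs = 4.4 MHz.
4.4 MHz ≤ fs/2 = 6.3 MHz, appears at 4.4 MHz.
17 MHz and 33.4 MHz both map to 4.4 MHz.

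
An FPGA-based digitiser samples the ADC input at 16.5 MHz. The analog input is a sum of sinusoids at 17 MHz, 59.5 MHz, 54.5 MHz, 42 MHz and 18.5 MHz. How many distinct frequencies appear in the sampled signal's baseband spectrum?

fs/2 = 8.25 MHz.
17 MHz mod fs = 0.5 MHz.
0.5 MHz ≤ fs/2 = 8.25 MHz, appears at 0.5 MHz.
59.5 MHz mod fs = 10 MHz.
10 MHz > fs/2 = 8.25 MHz, folds to fs − 10 MHz = 6.5 MHz.
54.5 MHz mod fs = 5 MHz.
5 MHz ≤ fs/2 = 8.25 MHz, appears at 5 MHz.
42 MHz mod fs = 9 MHz.
9 MHz > fs/2 = 8.25 MHz, folds to fs − 9 MHz = 7.5 MHz.
18.5 MHz mod fs = 2 MHz.
2 MHz ≤ fs/2 = 8.25 MHz, appears at 2 MHz.
Distinct values: {0.5 MHz, 2 MHz, 5 MHz, 6.5 MHz, 7.5 MHz} → 5.

5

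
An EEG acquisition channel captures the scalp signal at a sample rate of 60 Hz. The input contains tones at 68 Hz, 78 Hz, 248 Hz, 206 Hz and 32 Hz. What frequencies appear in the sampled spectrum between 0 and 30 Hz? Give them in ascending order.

fs/2 = 30 Hz.
68 Hz mod fs = 8 Hz.
8 Hz ≤ fs/2 = 30 Hz, appears at 8 Hz.
78 Hz mod fs = 18 Hz.
18 Hz ≤ fs/2 = 30 Hz, appears at 18 Hz.
248 Hz mod fs = 8 Hz.
8 Hz ≤ fs/2 = 30 Hz, appears at 8 Hz.
206 Hz mod fs = 26 Hz.
26 Hz ≤ fs/2 = 30 Hz, appears at 26 Hz.
32 Hz > fs/2 = 30 Hz, folds to fs − 32 Hz = 28 Hz.
Distinct values: {8 Hz, 18 Hz, 26 Hz, 28 Hz}.

8 Hz, 18 Hz, 26 Hz, 28 Hz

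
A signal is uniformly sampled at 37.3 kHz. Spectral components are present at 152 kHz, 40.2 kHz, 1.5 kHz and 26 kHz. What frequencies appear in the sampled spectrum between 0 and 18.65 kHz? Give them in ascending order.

1.5 kHz, 2.8 kHz, 2.9 kHz, 11.3 kHz

fs/2 = 18.65 kHz.
152 kHz mod fs = 2.8 kHz.
2.8 kHz ≤ fs/2 = 18.65 kHz, appears at 2.8 kHz.
40.2 kHz mod fs = 2.9 kHz.
2.9 kHz ≤ fs/2 = 18.65 kHz, appears at 2.9 kHz.
1.5 kHz ≤ fs/2 = 18.65 kHz, passes unchanged.
26 kHz > fs/2 = 18.65 kHz, folds to fs − 26 kHz = 11.3 kHz.
Distinct values: {1.5 kHz, 2.8 kHz, 2.9 kHz, 11.3 kHz}.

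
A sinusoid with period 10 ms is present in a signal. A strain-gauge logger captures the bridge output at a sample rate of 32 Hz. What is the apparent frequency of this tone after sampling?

T = 10 ms → f = 1/T = 100 Hz.
100 Hz mod fs = 4 Hz.
4 Hz ≤ fs/2 = 16 Hz, appears at 4 Hz.

4 Hz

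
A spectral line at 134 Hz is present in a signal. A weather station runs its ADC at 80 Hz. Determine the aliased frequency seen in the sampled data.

134 Hz mod fs = 54 Hz.
54 Hz > fs/2 = 40 Hz, folds to fs − 54 Hz = 26 Hz.

26 Hz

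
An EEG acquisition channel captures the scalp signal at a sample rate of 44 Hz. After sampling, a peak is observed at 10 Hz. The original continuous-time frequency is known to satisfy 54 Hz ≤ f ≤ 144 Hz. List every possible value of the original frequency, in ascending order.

54 Hz, 78 Hz, 98 Hz, 122 Hz, 142 Hz

Frequencies that alias to 10 Hz are k·fs ± 10 Hz for integer k ≥ 0.
k=0: 10 Hz.
k=1: 34 Hz, 54 Hz.
k=2: 78 Hz, 98 Hz.
k=3: 122 Hz, 142 Hz.
k=4: 166 Hz, 186 Hz.
Within [54 Hz, 144 Hz]: 54 Hz, 78 Hz, 98 Hz, 122 Hz, 142 Hz.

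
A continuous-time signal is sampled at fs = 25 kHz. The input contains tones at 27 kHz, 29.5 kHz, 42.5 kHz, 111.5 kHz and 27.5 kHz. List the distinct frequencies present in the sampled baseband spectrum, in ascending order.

2 kHz, 2.5 kHz, 4.5 kHz, 7.5 kHz, 11.5 kHz

fs/2 = 12.5 kHz.
27 kHz mod fs = 2 kHz.
2 kHz ≤ fs/2 = 12.5 kHz, appears at 2 kHz.
29.5 kHz mod fs = 4.5 kHz.
4.5 kHz ≤ fs/2 = 12.5 kHz, appears at 4.5 kHz.
42.5 kHz mod fs = 17.5 kHz.
17.5 kHz > fs/2 = 12.5 kHz, folds to fs − 17.5 kHz = 7.5 kHz.
111.5 kHz mod fs = 11.5 kHz.
11.5 kHz ≤ fs/2 = 12.5 kHz, appears at 11.5 kHz.
27.5 kHz mod fs = 2.5 kHz.
2.5 kHz ≤ fs/2 = 12.5 kHz, appears at 2.5 kHz.
Distinct values: {2 kHz, 2.5 kHz, 4.5 kHz, 7.5 kHz, 11.5 kHz}.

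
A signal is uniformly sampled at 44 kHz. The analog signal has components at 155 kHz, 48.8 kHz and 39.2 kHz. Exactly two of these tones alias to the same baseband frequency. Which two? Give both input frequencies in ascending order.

fs/2 = 22 kHz.
155 kHz mod fs = 23 kHz.
23 kHz > fs/2 = 22 kHz, folds to fs − 23 kHz = 21 kHz.
48.8 kHz mod fs = 4.8 kHz.
4.8 kHz ≤ fs/2 = 22 kHz, appears at 4.8 kHz.
39.2 kHz > fs/2 = 22 kHz, folds to fs − 39.2 kHz = 4.8 kHz.
39.2 kHz and 48.8 kHz both map to 4.8 kHz.

39.2 kHz, 48.8 kHz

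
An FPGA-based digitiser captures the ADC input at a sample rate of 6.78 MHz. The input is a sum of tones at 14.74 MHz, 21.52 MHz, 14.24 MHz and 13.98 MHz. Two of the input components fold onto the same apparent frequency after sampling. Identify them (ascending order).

14.74 MHz, 21.52 MHz

fs/2 = 3.39 MHz.
14.74 MHz mod fs = 1.18 MHz.
1.18 MHz ≤ fs/2 = 3.39 MHz, appears at 1.18 MHz.
21.52 MHz mod fs = 1.18 MHz.
1.18 MHz ≤ fs/2 = 3.39 MHz, appears at 1.18 MHz.
14.24 MHz mod fs = 0.68 MHz.
0.68 MHz ≤ fs/2 = 3.39 MHz, appears at 0.68 MHz.
13.98 MHz mod fs = 0.42 MHz.
0.42 MHz ≤ fs/2 = 3.39 MHz, appears at 0.42 MHz.
14.74 MHz and 21.52 MHz both map to 1.18 MHz.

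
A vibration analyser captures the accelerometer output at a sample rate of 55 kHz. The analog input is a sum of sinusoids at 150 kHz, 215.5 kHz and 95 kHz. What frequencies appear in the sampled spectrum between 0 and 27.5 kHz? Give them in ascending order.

4.5 kHz, 15 kHz

fs/2 = 27.5 kHz.
150 kHz mod fs = 40 kHz.
40 kHz > fs/2 = 27.5 kHz, folds to fs − 40 kHz = 15 kHz.
215.5 kHz mod fs = 50.5 kHz.
50.5 kHz > fs/2 = 27.5 kHz, folds to fs − 50.5 kHz = 4.5 kHz.
95 kHz mod fs = 40 kHz.
40 kHz > fs/2 = 27.5 kHz, folds to fs − 40 kHz = 15 kHz.
Distinct values: {4.5 kHz, 15 kHz}.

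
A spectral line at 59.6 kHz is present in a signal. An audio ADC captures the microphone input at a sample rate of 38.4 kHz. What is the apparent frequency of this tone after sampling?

59.6 kHz mod fs = 21.2 kHz.
21.2 kHz > fs/2 = 19.2 kHz, folds to fs − 21.2 kHz = 17.2 kHz.

17.2 kHz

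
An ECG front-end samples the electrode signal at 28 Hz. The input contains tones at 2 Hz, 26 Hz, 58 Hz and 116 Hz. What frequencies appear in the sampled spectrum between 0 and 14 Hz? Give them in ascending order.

fs/2 = 14 Hz.
2 Hz ≤ fs/2 = 14 Hz, passes unchanged.
26 Hz > fs/2 = 14 Hz, folds to fs − 26 Hz = 2 Hz.
58 Hz mod fs = 2 Hz.
2 Hz ≤ fs/2 = 14 Hz, appears at 2 Hz.
116 Hz mod fs = 4 Hz.
4 Hz ≤ fs/2 = 14 Hz, appears at 4 Hz.
Distinct values: {2 Hz, 4 Hz}.

2 Hz, 4 Hz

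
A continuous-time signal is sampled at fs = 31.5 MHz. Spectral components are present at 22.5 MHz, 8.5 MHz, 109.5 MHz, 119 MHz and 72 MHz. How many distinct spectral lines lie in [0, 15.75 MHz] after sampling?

4

fs/2 = 15.75 MHz.
22.5 MHz > fs/2 = 15.75 MHz, folds to fs − 22.5 MHz = 9 MHz.
8.5 MHz ≤ fs/2 = 15.75 MHz, passes unchanged.
109.5 MHz mod fs = 15 MHz.
15 MHz ≤ fs/2 = 15.75 MHz, appears at 15 MHz.
119 MHz mod fs = 24.5 MHz.
24.5 MHz > fs/2 = 15.75 MHz, folds to fs − 24.5 MHz = 7 MHz.
72 MHz mod fs = 9 MHz.
9 MHz ≤ fs/2 = 15.75 MHz, appears at 9 MHz.
Distinct values: {7 MHz, 8.5 MHz, 9 MHz, 15 MHz} → 4.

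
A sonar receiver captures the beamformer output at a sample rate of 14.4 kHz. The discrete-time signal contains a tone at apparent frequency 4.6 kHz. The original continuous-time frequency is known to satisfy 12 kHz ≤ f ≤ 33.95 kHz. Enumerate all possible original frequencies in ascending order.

Frequencies that alias to 4.6 kHz are k·fs ± 4.6 kHz for integer k ≥ 0.
k=0: 4.6 kHz.
k=1: 9.8 kHz, 19 kHz.
k=2: 24.2 kHz, 33.4 kHz.
k=3: 38.6 kHz, 47.8 kHz.
Within [12 kHz, 33.95 kHz]: 19 kHz, 24.2 kHz, 33.4 kHz.

19 kHz, 24.2 kHz, 33.4 kHz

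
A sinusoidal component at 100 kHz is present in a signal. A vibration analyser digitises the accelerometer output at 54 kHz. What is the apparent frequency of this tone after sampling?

8 kHz

100 kHz mod fs = 46 kHz.
46 kHz > fs/2 = 27 kHz, folds to fs − 46 kHz = 8 kHz.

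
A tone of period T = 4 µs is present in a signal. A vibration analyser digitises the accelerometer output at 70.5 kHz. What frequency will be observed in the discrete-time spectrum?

T = 4 µs → f = 1/T = 250 kHz.
250 kHz mod fs = 38.5 kHz.
38.5 kHz > fs/2 = 35.25 kHz, folds to fs − 38.5 kHz = 32 kHz.

32 kHz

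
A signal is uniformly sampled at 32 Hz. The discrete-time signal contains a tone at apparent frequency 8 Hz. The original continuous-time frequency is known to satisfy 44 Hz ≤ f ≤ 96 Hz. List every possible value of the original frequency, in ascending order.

Frequencies that alias to 8 Hz are k·fs ± 8 Hz for integer k ≥ 0.
k=0: 8 Hz.
k=1: 24 Hz, 40 Hz.
k=2: 56 Hz, 72 Hz.
k=3: 88 Hz, 104 Hz.
k=4: 120 Hz, 136 Hz.
Within [44 Hz, 96 Hz]: 56 Hz, 72 Hz, 88 Hz.

56 Hz, 72 Hz, 88 Hz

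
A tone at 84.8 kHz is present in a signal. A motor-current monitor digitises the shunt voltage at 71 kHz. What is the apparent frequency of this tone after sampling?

84.8 kHz mod fs = 13.8 kHz.
13.8 kHz ≤ fs/2 = 35.5 kHz, appears at 13.8 kHz.

13.8 kHz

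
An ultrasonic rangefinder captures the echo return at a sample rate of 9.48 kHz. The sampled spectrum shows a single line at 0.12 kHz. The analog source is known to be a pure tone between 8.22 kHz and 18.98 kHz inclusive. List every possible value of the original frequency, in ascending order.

9.36 kHz, 9.6 kHz, 18.84 kHz

Frequencies that alias to 0.12 kHz are k·fs ± 0.12 kHz for integer k ≥ 0.
k=0: 0.12 kHz.
k=1: 9.36 kHz, 9.6 kHz.
k=2: 18.84 kHz, 19.08 kHz.
k=3: 28.32 kHz, 28.56 kHz.
Within [8.22 kHz, 18.98 kHz]: 9.36 kHz, 9.6 kHz, 18.84 kHz.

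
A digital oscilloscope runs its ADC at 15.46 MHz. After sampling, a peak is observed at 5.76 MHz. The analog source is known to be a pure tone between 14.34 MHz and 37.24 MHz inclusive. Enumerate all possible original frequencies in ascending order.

Frequencies that alias to 5.76 MHz are k·fs ± 5.76 MHz for integer k ≥ 0.
k=0: 5.76 MHz.
k=1: 9.7 MHz, 21.22 MHz.
k=2: 25.16 MHz, 36.68 MHz.
k=3: 40.62 MHz, 52.14 MHz.
Within [14.34 MHz, 37.24 MHz]: 21.22 MHz, 25.16 MHz, 36.68 MHz.

21.22 MHz, 25.16 MHz, 36.68 MHz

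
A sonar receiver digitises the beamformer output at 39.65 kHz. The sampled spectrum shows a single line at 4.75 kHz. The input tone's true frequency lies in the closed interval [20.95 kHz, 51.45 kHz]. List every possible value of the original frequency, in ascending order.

Frequencies that alias to 4.75 kHz are k·fs ± 4.75 kHz for integer k ≥ 0.
k=0: 4.75 kHz.
k=1: 34.9 kHz, 44.4 kHz.
k=2: 74.55 kHz, 84.05 kHz.
Within [20.95 kHz, 51.45 kHz]: 34.9 kHz, 44.4 kHz.

34.9 kHz, 44.4 kHz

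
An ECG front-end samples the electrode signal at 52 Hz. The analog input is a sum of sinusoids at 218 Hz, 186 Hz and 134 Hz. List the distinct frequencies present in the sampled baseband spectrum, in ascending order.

10 Hz, 22 Hz

fs/2 = 26 Hz.
218 Hz mod fs = 10 Hz.
10 Hz ≤ fs/2 = 26 Hz, appears at 10 Hz.
186 Hz mod fs = 30 Hz.
30 Hz > fs/2 = 26 Hz, folds to fs − 30 Hz = 22 Hz.
134 Hz mod fs = 30 Hz.
30 Hz > fs/2 = 26 Hz, folds to fs − 30 Hz = 22 Hz.
Distinct values: {10 Hz, 22 Hz}.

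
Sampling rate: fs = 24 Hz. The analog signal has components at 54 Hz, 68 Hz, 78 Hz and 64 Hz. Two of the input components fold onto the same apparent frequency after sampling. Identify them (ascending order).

54 Hz, 78 Hz

fs/2 = 12 Hz.
54 Hz mod fs = 6 Hz.
6 Hz ≤ fs/2 = 12 Hz, appears at 6 Hz.
68 Hz mod fs = 20 Hz.
20 Hz > fs/2 = 12 Hz, folds to fs − 20 Hz = 4 Hz.
78 Hz mod fs = 6 Hz.
6 Hz ≤ fs/2 = 12 Hz, appears at 6 Hz.
64 Hz mod fs = 16 Hz.
16 Hz > fs/2 = 12 Hz, folds to fs − 16 Hz = 8 Hz.
54 Hz and 78 Hz both map to 6 Hz.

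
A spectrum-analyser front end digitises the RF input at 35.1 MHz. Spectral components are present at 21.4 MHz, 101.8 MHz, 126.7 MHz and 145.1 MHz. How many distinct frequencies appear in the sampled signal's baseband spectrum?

fs/2 = 17.55 MHz.
21.4 MHz > fs/2 = 17.55 MHz, folds to fs − 21.4 MHz = 13.7 MHz.
101.8 MHz mod fs = 31.6 MHz.
31.6 MHz > fs/2 = 17.55 MHz, folds to fs − 31.6 MHz = 3.5 MHz.
126.7 MHz mod fs = 21.4 MHz.
21.4 MHz > fs/2 = 17.55 MHz, folds to fs − 21.4 MHz = 13.7 MHz.
145.1 MHz mod fs = 4.7 MHz.
4.7 MHz ≤ fs/2 = 17.55 MHz, appears at 4.7 MHz.
Distinct values: {3.5 MHz, 4.7 MHz, 13.7 MHz} → 3.

3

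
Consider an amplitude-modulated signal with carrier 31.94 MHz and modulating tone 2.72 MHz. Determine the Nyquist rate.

69.32 MHz

AM sidebands sit at fc ± fm = 29.22 MHz and 34.66 MHz.
Highest-frequency component: 34.66 MHz.
Nyquist rate = 2 × 34.66 MHz = 69.32 MHz.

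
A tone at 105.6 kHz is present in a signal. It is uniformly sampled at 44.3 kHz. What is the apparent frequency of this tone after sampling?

105.6 kHz mod fs = 17 kHz.
17 kHz ≤ fs/2 = 22.15 kHz, appears at 17 kHz.

17 kHz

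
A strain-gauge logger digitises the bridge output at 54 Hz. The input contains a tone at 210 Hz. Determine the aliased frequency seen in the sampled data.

210 Hz mod fs = 48 Hz.
48 Hz > fs/2 = 27 Hz, folds to fs − 48 Hz = 6 Hz.

6 Hz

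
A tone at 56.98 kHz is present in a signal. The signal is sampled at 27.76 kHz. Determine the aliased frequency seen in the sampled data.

56.98 kHz mod fs = 1.46 kHz.
1.46 kHz ≤ fs/2 = 13.88 kHz, appears at 1.46 kHz.

1.46 kHz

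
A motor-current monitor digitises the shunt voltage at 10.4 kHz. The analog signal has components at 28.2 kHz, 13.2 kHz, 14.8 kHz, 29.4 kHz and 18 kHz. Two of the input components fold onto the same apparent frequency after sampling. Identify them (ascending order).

fs/2 = 5.2 kHz.
28.2 kHz mod fs = 7.4 kHz.
7.4 kHz > fs/2 = 5.2 kHz, folds to fs − 7.4 kHz = 3 kHz.
13.2 kHz mod fs = 2.8 kHz.
2.8 kHz ≤ fs/2 = 5.2 kHz, appears at 2.8 kHz.
14.8 kHz mod fs = 4.4 kHz.
4.4 kHz ≤ fs/2 = 5.2 kHz, appears at 4.4 kHz.
29.4 kHz mod fs = 8.6 kHz.
8.6 kHz > fs/2 = 5.2 kHz, folds to fs − 8.6 kHz = 1.8 kHz.
18 kHz mod fs = 7.6 kHz.
7.6 kHz > fs/2 = 5.2 kHz, folds to fs − 7.6 kHz = 2.8 kHz.
13.2 kHz and 18 kHz both map to 2.8 kHz.

13.2 kHz, 18 kHz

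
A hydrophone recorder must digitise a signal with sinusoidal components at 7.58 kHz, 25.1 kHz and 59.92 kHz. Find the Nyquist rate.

Highest-frequency component: 59.92 kHz.
Nyquist rate = 2 × 59.92 kHz = 119.84 kHz.

119.84 kHz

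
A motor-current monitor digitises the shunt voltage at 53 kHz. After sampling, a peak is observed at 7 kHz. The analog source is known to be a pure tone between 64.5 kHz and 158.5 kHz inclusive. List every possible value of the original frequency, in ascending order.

Frequencies that alias to 7 kHz are k·fs ± 7 kHz for integer k ≥ 0.
k=0: 7 kHz.
k=1: 46 kHz, 60 kHz.
k=2: 99 kHz, 113 kHz.
k=3: 152 kHz, 166 kHz.
k=4: 205 kHz, 219 kHz.
Within [64.5 kHz, 158.5 kHz]: 99 kHz, 113 kHz, 152 kHz.

99 kHz, 113 kHz, 152 kHz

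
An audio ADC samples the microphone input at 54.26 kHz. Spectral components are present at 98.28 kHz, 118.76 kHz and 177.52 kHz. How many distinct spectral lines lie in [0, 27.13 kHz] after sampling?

2

fs/2 = 27.13 kHz.
98.28 kHz mod fs = 44.02 kHz.
44.02 kHz > fs/2 = 27.13 kHz, folds to fs − 44.02 kHz = 10.24 kHz.
118.76 kHz mod fs = 10.24 kHz.
10.24 kHz ≤ fs/2 = 27.13 kHz, appears at 10.24 kHz.
177.52 kHz mod fs = 14.74 kHz.
14.74 kHz ≤ fs/2 = 27.13 kHz, appears at 14.74 kHz.
Distinct values: {10.24 kHz, 14.74 kHz} → 2.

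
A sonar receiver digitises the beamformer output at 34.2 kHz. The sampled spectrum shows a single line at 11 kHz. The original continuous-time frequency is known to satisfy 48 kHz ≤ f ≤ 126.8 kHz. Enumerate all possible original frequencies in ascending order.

Frequencies that alias to 11 kHz are k·fs ± 11 kHz for integer k ≥ 0.
k=0: 11 kHz.
k=1: 23.2 kHz, 45.2 kHz.
k=2: 57.4 kHz, 79.4 kHz.
k=3: 91.6 kHz, 113.6 kHz.
k=4: 125.8 kHz, 147.8 kHz.
k=5: 160 kHz, 182 kHz.
Within [48 kHz, 126.8 kHz]: 57.4 kHz, 79.4 kHz, 91.6 kHz, 113.6 kHz, 125.8 kHz.

57.4 kHz, 79.4 kHz, 91.6 kHz, 113.6 kHz, 125.8 kHz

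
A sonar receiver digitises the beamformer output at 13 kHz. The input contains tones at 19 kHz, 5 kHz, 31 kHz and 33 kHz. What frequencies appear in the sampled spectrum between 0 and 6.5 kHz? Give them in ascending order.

5 kHz, 6 kHz

fs/2 = 6.5 kHz.
19 kHz mod fs = 6 kHz.
6 kHz ≤ fs/2 = 6.5 kHz, appears at 6 kHz.
5 kHz ≤ fs/2 = 6.5 kHz, passes unchanged.
31 kHz mod fs = 5 kHz.
5 kHz ≤ fs/2 = 6.5 kHz, appears at 5 kHz.
33 kHz mod fs = 7 kHz.
7 kHz > fs/2 = 6.5 kHz, folds to fs − 7 kHz = 6 kHz.
Distinct values: {5 kHz, 6 kHz}.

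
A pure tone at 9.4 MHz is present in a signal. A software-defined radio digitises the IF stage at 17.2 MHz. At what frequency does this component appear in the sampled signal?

9.4 MHz > fs/2 = 8.6 MHz, folds to fs − 9.4 MHz = 7.8 MHz.

7.8 MHz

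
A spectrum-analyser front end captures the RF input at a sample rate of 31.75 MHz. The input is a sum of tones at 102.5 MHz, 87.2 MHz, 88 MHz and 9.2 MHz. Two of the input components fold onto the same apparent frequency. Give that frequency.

fs/2 = 15.875 MHz.
102.5 MHz mod fs = 7.25 MHz.
7.25 MHz ≤ fs/2 = 15.875 MHz, appears at 7.25 MHz.
87.2 MHz mod fs = 23.7 MHz.
23.7 MHz > fs/2 = 15.875 MHz, folds to fs − 23.7 MHz = 8.05 MHz.
88 MHz mod fs = 24.5 MHz.
24.5 MHz > fs/2 = 15.875 MHz, folds to fs − 24.5 MHz = 7.25 MHz.
9.2 MHz ≤ fs/2 = 15.875 MHz, passes unchanged.
88 MHz and 102.5 MHz both map to 7.25 MHz.

7.25 MHz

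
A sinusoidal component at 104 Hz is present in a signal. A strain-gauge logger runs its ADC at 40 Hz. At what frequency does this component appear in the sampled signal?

104 Hz mod fs = 24 Hz.
24 Hz > fs/2 = 20 Hz, folds to fs − 24 Hz = 16 Hz.

16 Hz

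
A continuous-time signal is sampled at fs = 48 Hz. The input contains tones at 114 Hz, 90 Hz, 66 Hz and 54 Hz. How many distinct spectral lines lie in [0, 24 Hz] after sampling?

2

fs/2 = 24 Hz.
114 Hz mod fs = 18 Hz.
18 Hz ≤ fs/2 = 24 Hz, appears at 18 Hz.
90 Hz mod fs = 42 Hz.
42 Hz > fs/2 = 24 Hz, folds to fs − 42 Hz = 6 Hz.
66 Hz mod fs = 18 Hz.
18 Hz ≤ fs/2 = 24 Hz, appears at 18 Hz.
54 Hz mod fs = 6 Hz.
6 Hz ≤ fs/2 = 24 Hz, appears at 6 Hz.
Distinct values: {6 Hz, 18 Hz} → 2.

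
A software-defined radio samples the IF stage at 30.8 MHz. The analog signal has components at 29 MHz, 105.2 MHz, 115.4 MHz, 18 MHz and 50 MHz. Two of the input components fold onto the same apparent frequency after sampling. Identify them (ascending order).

fs/2 = 15.4 MHz.
29 MHz > fs/2 = 15.4 MHz, folds to fs − 29 MHz = 1.8 MHz.
105.2 MHz mod fs = 12.8 MHz.
12.8 MHz ≤ fs/2 = 15.4 MHz, appears at 12.8 MHz.
115.4 MHz mod fs = 23 MHz.
23 MHz > fs/2 = 15.4 MHz, folds to fs − 23 MHz = 7.8 MHz.
18 MHz > fs/2 = 15.4 MHz, folds to fs − 18 MHz = 12.8 MHz.
50 MHz mod fs = 19.2 MHz.
19.2 MHz > fs/2 = 15.4 MHz, folds to fs − 19.2 MHz = 11.6 MHz.
18 MHz and 105.2 MHz both map to 12.8 MHz.

18 MHz, 105.2 MHz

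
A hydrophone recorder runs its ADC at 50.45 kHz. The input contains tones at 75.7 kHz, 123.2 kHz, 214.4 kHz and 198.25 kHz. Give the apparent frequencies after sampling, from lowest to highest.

3.55 kHz, 12.6 kHz, 22.3 kHz, 25.2 kHz

fs/2 = 25.225 kHz.
75.7 kHz mod fs = 25.25 kHz.
25.25 kHz > fs/2 = 25.225 kHz, folds to fs − 25.25 kHz = 25.2 kHz.
123.2 kHz mod fs = 22.3 kHz.
22.3 kHz ≤ fs/2 = 25.225 kHz, appears at 22.3 kHz.
214.4 kHz mod fs = 12.6 kHz.
12.6 kHz ≤ fs/2 = 25.225 kHz, appears at 12.6 kHz.
198.25 kHz mod fs = 46.9 kHz.
46.9 kHz > fs/2 = 25.225 kHz, folds to fs − 46.9 kHz = 3.55 kHz.
Distinct values: {3.55 kHz, 12.6 kHz, 22.3 kHz, 25.2 kHz}.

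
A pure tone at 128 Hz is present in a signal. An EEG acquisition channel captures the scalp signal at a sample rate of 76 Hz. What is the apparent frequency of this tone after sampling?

24 Hz

128 Hz mod fs = 52 Hz.
52 Hz > fs/2 = 38 Hz, folds to fs − 52 Hz = 24 Hz.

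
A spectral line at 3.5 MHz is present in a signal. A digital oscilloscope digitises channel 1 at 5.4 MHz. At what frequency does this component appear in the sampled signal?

1.9 MHz

3.5 MHz > fs/2 = 2.7 MHz, folds to fs − 3.5 MHz = 1.9 MHz.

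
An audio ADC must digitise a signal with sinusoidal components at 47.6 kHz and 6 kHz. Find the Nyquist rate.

95.2 kHz

Highest-frequency component: 47.6 kHz.
Nyquist rate = 2 × 47.6 kHz = 95.2 kHz.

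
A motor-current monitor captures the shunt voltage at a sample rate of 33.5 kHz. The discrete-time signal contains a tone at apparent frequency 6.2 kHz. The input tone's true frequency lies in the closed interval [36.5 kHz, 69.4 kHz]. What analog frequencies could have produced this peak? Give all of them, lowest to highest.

Frequencies that alias to 6.2 kHz are k·fs ± 6.2 kHz for integer k ≥ 0.
k=0: 6.2 kHz.
k=1: 27.3 kHz, 39.7 kHz.
k=2: 60.8 kHz, 73.2 kHz.
k=3: 94.3 kHz, 106.7 kHz.
Within [36.5 kHz, 69.4 kHz]: 39.7 kHz, 60.8 kHz.

39.7 kHz, 60.8 kHz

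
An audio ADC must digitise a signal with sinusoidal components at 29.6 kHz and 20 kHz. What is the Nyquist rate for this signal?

Highest-frequency component: 29.6 kHz.
Nyquist rate = 2 × 29.6 kHz = 59.2 kHz.

59.2 kHz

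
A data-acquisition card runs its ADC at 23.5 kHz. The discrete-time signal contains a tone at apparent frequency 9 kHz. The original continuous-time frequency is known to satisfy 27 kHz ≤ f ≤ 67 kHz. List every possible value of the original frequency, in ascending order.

32.5 kHz, 38 kHz, 56 kHz, 61.5 kHz

Frequencies that alias to 9 kHz are k·fs ± 9 kHz for integer k ≥ 0.
k=0: 9 kHz.
k=1: 14.5 kHz, 32.5 kHz.
k=2: 38 kHz, 56 kHz.
k=3: 61.5 kHz, 79.5 kHz.
k=4: 85 kHz, 103 kHz.
Within [27 kHz, 67 kHz]: 32.5 kHz, 38 kHz, 56 kHz, 61.5 kHz.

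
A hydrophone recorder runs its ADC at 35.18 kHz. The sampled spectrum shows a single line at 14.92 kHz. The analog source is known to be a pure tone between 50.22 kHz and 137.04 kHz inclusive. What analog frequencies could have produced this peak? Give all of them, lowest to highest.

Frequencies that alias to 14.92 kHz are k·fs ± 14.92 kHz for integer k ≥ 0.
k=0: 14.92 kHz.
k=1: 20.26 kHz, 50.1 kHz.
k=2: 55.44 kHz, 85.28 kHz.
k=3: 90.62 kHz, 120.46 kHz.
k=4: 125.8 kHz, 155.64 kHz.
k=5: 160.98 kHz, 190.82 kHz.
Within [50.22 kHz, 137.04 kHz]: 55.44 kHz, 85.28 kHz, 90.62 kHz, 120.46 kHz, 125.8 kHz.

55.44 kHz, 85.28 kHz, 90.62 kHz, 120.46 kHz, 125.8 kHz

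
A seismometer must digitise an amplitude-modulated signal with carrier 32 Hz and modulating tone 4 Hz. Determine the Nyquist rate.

AM sidebands sit at fc ± fm = 28 Hz and 36 Hz.
Highest-frequency component: 36 Hz.
Nyquist rate = 2 × 36 Hz = 72 Hz.

72 Hz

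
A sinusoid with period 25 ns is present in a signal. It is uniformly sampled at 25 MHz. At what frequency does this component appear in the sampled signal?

10 MHz

T = 25 ns → f = 1/T = 40 MHz.
40 MHz mod fs = 15 MHz.
15 MHz > fs/2 = 12.5 MHz, folds to fs − 15 MHz = 10 MHz.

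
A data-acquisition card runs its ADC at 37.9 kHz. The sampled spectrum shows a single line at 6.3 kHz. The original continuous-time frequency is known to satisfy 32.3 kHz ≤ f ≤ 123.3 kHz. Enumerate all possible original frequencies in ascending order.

Frequencies that alias to 6.3 kHz are k·fs ± 6.3 kHz for integer k ≥ 0.
k=0: 6.3 kHz.
k=1: 31.6 kHz, 44.2 kHz.
k=2: 69.5 kHz, 82.1 kHz.
k=3: 107.4 kHz, 120 kHz.
k=4: 145.3 kHz, 157.9 kHz.
Within [32.3 kHz, 123.3 kHz]: 44.2 kHz, 69.5 kHz, 82.1 kHz, 107.4 kHz, 120 kHz.

44.2 kHz, 69.5 kHz, 82.1 kHz, 107.4 kHz, 120 kHz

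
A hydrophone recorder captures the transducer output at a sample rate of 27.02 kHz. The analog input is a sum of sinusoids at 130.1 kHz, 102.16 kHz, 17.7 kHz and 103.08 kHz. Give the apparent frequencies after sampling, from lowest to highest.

5 kHz, 5.92 kHz, 9.32 kHz

fs/2 = 13.51 kHz.
130.1 kHz mod fs = 22.02 kHz.
22.02 kHz > fs/2 = 13.51 kHz, folds to fs − 22.02 kHz = 5 kHz.
102.16 kHz mod fs = 21.1 kHz.
21.1 kHz > fs/2 = 13.51 kHz, folds to fs − 21.1 kHz = 5.92 kHz.
17.7 kHz > fs/2 = 13.51 kHz, folds to fs − 17.7 kHz = 9.32 kHz.
103.08 kHz mod fs = 22.02 kHz.
22.02 kHz > fs/2 = 13.51 kHz, folds to fs − 22.02 kHz = 5 kHz.
Distinct values: {5 kHz, 5.92 kHz, 9.32 kHz}.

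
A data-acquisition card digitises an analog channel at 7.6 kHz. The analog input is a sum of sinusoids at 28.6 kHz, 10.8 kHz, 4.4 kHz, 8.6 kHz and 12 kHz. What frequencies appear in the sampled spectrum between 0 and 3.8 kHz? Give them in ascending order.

1 kHz, 1.8 kHz, 3.2 kHz

fs/2 = 3.8 kHz.
28.6 kHz mod fs = 5.8 kHz.
5.8 kHz > fs/2 = 3.8 kHz, folds to fs − 5.8 kHz = 1.8 kHz.
10.8 kHz mod fs = 3.2 kHz.
3.2 kHz ≤ fs/2 = 3.8 kHz, appears at 3.2 kHz.
4.4 kHz > fs/2 = 3.8 kHz, folds to fs − 4.4 kHz = 3.2 kHz.
8.6 kHz mod fs = 1 kHz.
1 kHz ≤ fs/2 = 3.8 kHz, appears at 1 kHz.
12 kHz mod fs = 4.4 kHz.
4.4 kHz > fs/2 = 3.8 kHz, folds to fs − 4.4 kHz = 3.2 kHz.
Distinct values: {1 kHz, 1.8 kHz, 3.2 kHz}.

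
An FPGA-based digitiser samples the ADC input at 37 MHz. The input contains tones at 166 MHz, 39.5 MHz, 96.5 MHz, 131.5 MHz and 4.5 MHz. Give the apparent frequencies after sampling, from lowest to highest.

2.5 MHz, 4.5 MHz, 14.5 MHz, 16.5 MHz, 18 MHz

fs/2 = 18.5 MHz.
166 MHz mod fs = 18 MHz.
18 MHz ≤ fs/2 = 18.5 MHz, appears at 18 MHz.
39.5 MHz mod fs = 2.5 MHz.
2.5 MHz ≤ fs/2 = 18.5 MHz, appears at 2.5 MHz.
96.5 MHz mod fs = 22.5 MHz.
22.5 MHz > fs/2 = 18.5 MHz, folds to fs − 22.5 MHz = 14.5 MHz.
131.5 MHz mod fs = 20.5 MHz.
20.5 MHz > fs/2 = 18.5 MHz, folds to fs − 20.5 MHz = 16.5 MHz.
4.5 MHz ≤ fs/2 = 18.5 MHz, passes unchanged.
Distinct values: {2.5 MHz, 4.5 MHz, 14.5 MHz, 16.5 MHz, 18 MHz}.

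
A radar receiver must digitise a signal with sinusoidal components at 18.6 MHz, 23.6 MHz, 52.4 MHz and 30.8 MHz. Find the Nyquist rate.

104.8 MHz

Highest-frequency component: 52.4 MHz.
Nyquist rate = 2 × 52.4 MHz = 104.8 MHz.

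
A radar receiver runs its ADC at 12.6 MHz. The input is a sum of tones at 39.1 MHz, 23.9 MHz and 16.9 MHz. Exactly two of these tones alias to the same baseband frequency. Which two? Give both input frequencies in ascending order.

23.9 MHz, 39.1 MHz

fs/2 = 6.3 MHz.
39.1 MHz mod fs = 1.3 MHz.
1.3 MHz ≤ fs/2 = 6.3 MHz, appears at 1.3 MHz.
23.9 MHz mod fs = 11.3 MHz.
11.3 MHz > fs/2 = 6.3 MHz, folds to fs − 11.3 MHz = 1.3 MHz.
16.9 MHz mod fs = 4.3 MHz.
4.3 MHz ≤ fs/2 = 6.3 MHz, appears at 4.3 MHz.
23.9 MHz and 39.1 MHz both map to 1.3 MHz.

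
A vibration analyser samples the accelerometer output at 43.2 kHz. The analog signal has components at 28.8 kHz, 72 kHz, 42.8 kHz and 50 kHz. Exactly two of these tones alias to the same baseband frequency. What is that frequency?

fs/2 = 21.6 kHz.
28.8 kHz > fs/2 = 21.6 kHz, folds to fs − 28.8 kHz = 14.4 kHz.
72 kHz mod fs = 28.8 kHz.
28.8 kHz > fs/2 = 21.6 kHz, folds to fs − 28.8 kHz = 14.4 kHz.
42.8 kHz > fs/2 = 21.6 kHz, folds to fs − 42.8 kHz = 0.4 kHz.
50 kHz mod fs = 6.8 kHz.
6.8 kHz ≤ fs/2 = 21.6 kHz, appears at 6.8 kHz.
28.8 kHz and 72 kHz both map to 14.4 kHz.

14.4 kHz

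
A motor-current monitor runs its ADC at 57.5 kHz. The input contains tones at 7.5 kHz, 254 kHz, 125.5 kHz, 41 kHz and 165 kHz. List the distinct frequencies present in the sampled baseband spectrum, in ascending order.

7.5 kHz, 10.5 kHz, 16.5 kHz, 24 kHz

fs/2 = 28.75 kHz.
7.5 kHz ≤ fs/2 = 28.75 kHz, passes unchanged.
254 kHz mod fs = 24 kHz.
24 kHz ≤ fs/2 = 28.75 kHz, appears at 24 kHz.
125.5 kHz mod fs = 10.5 kHz.
10.5 kHz ≤ fs/2 = 28.75 kHz, appears at 10.5 kHz.
41 kHz > fs/2 = 28.75 kHz, folds to fs − 41 kHz = 16.5 kHz.
165 kHz mod fs = 50 kHz.
50 kHz > fs/2 = 28.75 kHz, folds to fs − 50 kHz = 7.5 kHz.
Distinct values: {7.5 kHz, 10.5 kHz, 16.5 kHz, 24 kHz}.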